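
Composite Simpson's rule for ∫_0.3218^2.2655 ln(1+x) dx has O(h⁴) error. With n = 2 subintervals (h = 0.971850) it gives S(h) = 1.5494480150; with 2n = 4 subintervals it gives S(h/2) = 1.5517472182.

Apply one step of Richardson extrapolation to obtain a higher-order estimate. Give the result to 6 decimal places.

1.551900

Order 4 gives 2^r = 16 and 2^r − 1 = 15.
2^4×A(h/2) = 24.8279554912; minus A(h) gives 23.2785074762.
R = 23.2785074762/15 = 1.5519004984
Shift from A(h/2): +0.0001532802.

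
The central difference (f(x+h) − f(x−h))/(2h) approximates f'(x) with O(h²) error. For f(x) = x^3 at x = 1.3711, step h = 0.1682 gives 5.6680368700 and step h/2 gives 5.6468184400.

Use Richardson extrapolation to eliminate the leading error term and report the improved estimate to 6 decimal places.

5.639746

r = 2, so 2^r = 4.
2^2×A(h/2) = 22.5872737600; minus A(h) gives 16.9192368900.
Denominator 4 − 1 = 3.
So the Richardson estimate is 5.6397456300.
Correction |R − A(h/2)| = 7.073e-03; gap |A(h/2) − A(h)| = 2.122e-02.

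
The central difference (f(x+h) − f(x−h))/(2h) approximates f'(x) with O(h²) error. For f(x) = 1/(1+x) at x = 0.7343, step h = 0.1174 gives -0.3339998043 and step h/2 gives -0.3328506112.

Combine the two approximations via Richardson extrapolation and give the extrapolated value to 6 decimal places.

r = 2, so 2^r = 4.
2^2·A(h/2) = -1.3314024448; minus A(h) gives -0.9974026405.
Denominator 4 − 1 = 3.
Result: -0.3324675468

-0.332468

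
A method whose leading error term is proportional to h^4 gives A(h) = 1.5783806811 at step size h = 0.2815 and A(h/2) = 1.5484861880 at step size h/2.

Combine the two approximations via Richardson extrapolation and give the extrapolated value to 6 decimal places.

Method order is 4; weight 2^4 = 16.
16·1.5484861880 = 24.7757790080; subtract 1.5783806811 → 23.1973983269
Denominator 16 − 1 = 15.
R = 23.1973983269/15 = 1.5464932218
Gap between inputs: 2.989e-02; correction applied: −0.0019929662.

1.546493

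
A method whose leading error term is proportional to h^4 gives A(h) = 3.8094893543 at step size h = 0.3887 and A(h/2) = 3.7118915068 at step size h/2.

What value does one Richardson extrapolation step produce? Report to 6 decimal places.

The method has order 4: 2^4 = 16.
16×3.7118915068 − 3.8094893543 = 55.5807747545
Extrapolated: 55.5807747545 / 15 = 3.7053849836
Shift from A(h/2): −0.0065065232.

3.705385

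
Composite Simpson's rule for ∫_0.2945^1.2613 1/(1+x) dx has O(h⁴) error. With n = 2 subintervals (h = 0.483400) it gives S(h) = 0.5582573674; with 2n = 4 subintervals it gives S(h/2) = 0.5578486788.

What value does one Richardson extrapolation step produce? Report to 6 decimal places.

0.557821

r = 4: numerator weight 16, denominator 15.
16*0.5578486788 = 8.9255788608; subtract 0.5582573674 → 8.3673214934
Denominator 16 − 1 = 15.
R = 8.3673214934/15 = 0.5578214329
Correction |R − A(h/2)| = 2.725e-05; gap |A(h/2) − A(h)| = 4.087e-04.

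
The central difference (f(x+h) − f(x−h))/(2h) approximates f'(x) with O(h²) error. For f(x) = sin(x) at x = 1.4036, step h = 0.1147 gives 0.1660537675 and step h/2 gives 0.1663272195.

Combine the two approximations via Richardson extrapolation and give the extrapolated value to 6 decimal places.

0.166418

Error is O(h^2); halving h shrinks it by 2^2 = 4.
Difference of the inputs: 0.1663272195 − 0.1660537675 = 0.0002734520
Divide by 2^2 − 1 = 3: 0.0002734520/3 = 0.0000911507
R = A(h/2) + (A(h/2) − A(h))/3 = 0.1663272195 + 0.0000911507 = 0.1664183702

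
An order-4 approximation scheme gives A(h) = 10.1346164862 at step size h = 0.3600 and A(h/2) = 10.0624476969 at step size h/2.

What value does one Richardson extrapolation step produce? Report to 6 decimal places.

10.057636

The method has order 4: 2^4 = 16.
16·10.0624476969 = 160.9991631504; subtract 10.1346164862 → 150.8645466642
R = 150.8645466642/15 = 10.0576364443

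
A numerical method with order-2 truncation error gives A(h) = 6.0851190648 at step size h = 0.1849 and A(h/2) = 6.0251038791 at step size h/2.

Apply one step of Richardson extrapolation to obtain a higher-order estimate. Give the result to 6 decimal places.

6.005099

The method has order 2: 2^2 = 4.
Numerator 4 × A(h/2) − A(h) = 4 × 6.0251038791 − 6.0851190648 = 18.0152964516
Denominator 4 − 1 = 3.
(4 × 6.0251038791 − 6.0851190648)/(4 − 1) = 6.0050988172
Shift from A(h/2): −0.0200050619.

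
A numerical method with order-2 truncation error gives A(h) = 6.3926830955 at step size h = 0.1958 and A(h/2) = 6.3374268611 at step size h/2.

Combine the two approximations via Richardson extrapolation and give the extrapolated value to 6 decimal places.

6.319008

The method has order 2: 2^2 = 4.
4*6.3374268611 = 25.3497074444; 25.3497074444 − 6.3926830955 = 18.9570243489
R = 18.9570243489/3 = 6.3190081163
Correction |R − A(h/2)| = 1.842e-02; gap |A(h/2) − A(h)| = 5.526e-02.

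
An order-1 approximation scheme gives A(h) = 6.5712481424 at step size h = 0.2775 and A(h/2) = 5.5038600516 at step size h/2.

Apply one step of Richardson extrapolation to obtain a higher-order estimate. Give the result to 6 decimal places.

4.436472

Error is O(h^1); halving h shrinks it by 2^1 = 2.
2^1 × A(h/2) = 11.0077201032; minus A(h) gives 4.4364719608.
R = 4.4364719608/1 = 4.4364719608
Gap between inputs: 1.067e+00; correction applied: −1.0673880908.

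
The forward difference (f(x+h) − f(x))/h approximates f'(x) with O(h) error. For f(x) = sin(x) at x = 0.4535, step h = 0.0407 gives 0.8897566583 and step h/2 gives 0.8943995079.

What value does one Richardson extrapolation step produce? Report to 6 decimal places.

0.899042

Order 1 gives 2^r = 2 and 2^r − 1 = 1.
Weighted: 1.7887990158 − 0.8897566583 = 0.8990423575
Divide by 2^1 − 1 = 1.
Result: 0.8990423575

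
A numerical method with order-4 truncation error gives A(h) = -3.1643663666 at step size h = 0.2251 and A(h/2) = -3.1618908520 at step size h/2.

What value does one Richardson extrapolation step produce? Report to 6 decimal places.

Method order is 4; weight 2^4 = 16.
16 × (-3.1618908520) = -50.5902536320; (-50.5902536320) − (-3.1643663666) = -47.4258872654
(16 × (-3.1618908520) − (-3.1643663666))/(16 − 1) = -3.1617258177
Shift from A(h/2): +0.0001650343.

-3.161726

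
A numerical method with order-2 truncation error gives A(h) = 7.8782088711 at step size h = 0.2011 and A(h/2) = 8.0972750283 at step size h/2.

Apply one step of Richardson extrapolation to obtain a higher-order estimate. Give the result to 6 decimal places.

8.170297

Leading term ∝ h^2; use weight 4 = 2^2.
2^2·A(h/2) = 32.3891001132; minus A(h) gives 24.5108912421.
24.5108912421 ÷ 3 = 8.1702970807
Correction |R − A(h/2)| = 7.302e-02; gap |A(h/2) − A(h)| = 2.191e-01.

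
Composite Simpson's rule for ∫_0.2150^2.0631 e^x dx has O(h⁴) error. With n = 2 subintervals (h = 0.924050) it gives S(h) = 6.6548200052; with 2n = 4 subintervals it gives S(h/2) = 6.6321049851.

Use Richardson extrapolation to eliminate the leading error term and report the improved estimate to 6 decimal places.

6.630591

Method order is 4; weight 2^4 = 16.
Weighted: 106.1136797616 − 6.6548200052 = 99.4588597564
(16 × 6.6321049851 − 6.6548200052)/(16 − 1) = 6.6305906504
Gap between inputs: 2.272e-02; correction applied: −0.0015143347.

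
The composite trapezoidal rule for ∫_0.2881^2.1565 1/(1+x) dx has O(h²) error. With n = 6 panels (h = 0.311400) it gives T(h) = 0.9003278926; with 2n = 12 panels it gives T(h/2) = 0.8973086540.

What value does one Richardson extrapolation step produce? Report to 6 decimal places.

0.896302

Leading term ∝ h^2; use weight 4 = 2^2.
4*0.8973086540 = 3.5892346160; 3.5892346160 − 0.9003278926 = 2.6889067234
(4*0.8973086540 − 0.9003278926)/(4 − 1) = 0.8963022411
Correction |R − A(h/2)| = 1.006e-03; gap |A(h/2) − A(h)| = 3.019e-03.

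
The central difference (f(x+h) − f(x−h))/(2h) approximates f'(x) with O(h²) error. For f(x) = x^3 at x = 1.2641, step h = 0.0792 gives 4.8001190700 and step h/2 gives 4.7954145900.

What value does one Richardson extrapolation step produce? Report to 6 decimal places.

4.793846

The method has order 2: 2^2 = 4.
4*4.7954145900 = 19.1816583600; subtract 4.8001190700 → 14.3815392900
Divide by 2^2 − 1 = 3.
Result: 4.7938464300
Correction |R − A(h/2)| = 1.568e-03; gap |A(h/2) − A(h)| = 4.704e-03.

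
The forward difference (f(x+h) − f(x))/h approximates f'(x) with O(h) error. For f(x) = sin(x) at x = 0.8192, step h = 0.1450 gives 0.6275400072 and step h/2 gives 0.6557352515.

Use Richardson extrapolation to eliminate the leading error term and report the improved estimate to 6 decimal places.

The method has order 1: 2^1 = 2.
2^1·A(h/2) = 1.3114705030; minus A(h) gives 0.6839304958.
0.6839304958 ÷ 1 = 0.6839304958
Shift from A(h/2): +0.0281952443.

0.683930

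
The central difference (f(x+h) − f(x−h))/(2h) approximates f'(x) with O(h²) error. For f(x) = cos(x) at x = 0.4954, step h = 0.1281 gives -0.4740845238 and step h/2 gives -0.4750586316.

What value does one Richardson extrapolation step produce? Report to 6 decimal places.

-0.475383

Error is O(h^2); halving h shrinks it by 2^2 = 4.
Numerator 4*A(h/2) − A(h) = 4*(-0.4750586316) − (-0.4740845238) = -1.4261500026
Divide by 2^2 − 1 = 3.
(4*(-0.4750586316) − (-0.4740845238))/(4 − 1) = -0.4753833342
Shift from A(h/2): −0.0003247026.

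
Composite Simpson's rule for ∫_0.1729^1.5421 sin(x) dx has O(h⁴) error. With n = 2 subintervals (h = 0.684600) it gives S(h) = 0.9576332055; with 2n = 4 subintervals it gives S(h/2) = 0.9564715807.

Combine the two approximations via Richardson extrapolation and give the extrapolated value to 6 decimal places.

0.956394

r = 4: numerator weight 16, denominator 15.
Weighted: 15.3035452912 − 0.9576332055 = 14.3459120857
14.3459120857 ÷ 15 = 0.9563941390
Gap between inputs: 1.162e-03; correction applied: −0.0000774417.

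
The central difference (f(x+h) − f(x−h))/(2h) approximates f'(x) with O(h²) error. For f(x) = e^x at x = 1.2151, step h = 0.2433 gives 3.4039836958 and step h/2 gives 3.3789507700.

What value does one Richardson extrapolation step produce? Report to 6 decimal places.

Method order is 2; weight 2^2 = 4.
2^2·A(h/2) = 13.5158030800; minus A(h) gives 10.1118193842.
Extrapolated: 10.1118193842 / 3 = 3.3706064614
Shift from A(h/2): −0.0083443086.

3.370606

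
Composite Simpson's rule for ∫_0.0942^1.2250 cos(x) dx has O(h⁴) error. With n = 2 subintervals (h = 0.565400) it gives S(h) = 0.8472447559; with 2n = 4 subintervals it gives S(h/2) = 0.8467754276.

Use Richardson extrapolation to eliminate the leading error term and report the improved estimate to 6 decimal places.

Error is O(h^4); halving h shrinks it by 2^4 = 16.
16*0.8467754276 = 13.5484068416; subtract 0.8472447559 → 12.7011620857
Divide by 2^4 − 1 = 15.
Extrapolated: 12.7011620857 / 15 = 0.8467441390
Gap between inputs: 4.693e-04; correction applied: −0.0000312886.

0.846744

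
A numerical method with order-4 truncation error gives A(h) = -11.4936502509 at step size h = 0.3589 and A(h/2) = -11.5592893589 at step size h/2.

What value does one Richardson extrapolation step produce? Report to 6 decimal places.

Order 4 gives 2^r = 16 and 2^r − 1 = 15.
16·(-11.5592893589) = -184.9486297424; subtract (-11.4936502509) → -173.4549794915
R = (-173.4549794915)/15 = -11.5636652994
Correction |R − A(h/2)| = 4.376e-03; gap |A(h/2) − A(h)| = 6.564e-02.

-11.563665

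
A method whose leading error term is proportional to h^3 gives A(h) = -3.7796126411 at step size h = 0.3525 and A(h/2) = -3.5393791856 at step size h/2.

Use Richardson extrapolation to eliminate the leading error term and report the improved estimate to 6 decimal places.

-3.505060

The method has order 3: 2^3 = 8.
8×(-3.5393791856) = -28.3150334848; subtract (-3.7796126411) → -24.5354208437
Extrapolated: (-24.5354208437) / 7 = -3.5050601205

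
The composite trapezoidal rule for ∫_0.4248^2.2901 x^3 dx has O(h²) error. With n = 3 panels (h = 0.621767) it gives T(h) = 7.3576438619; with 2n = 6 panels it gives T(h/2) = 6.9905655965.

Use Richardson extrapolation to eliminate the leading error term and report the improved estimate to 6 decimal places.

6.868206

The method has order 2: 2^2 = 4.
Top: 4(6.9905655965) − (7.3576438619) = 20.6046185241
(4×6.9905655965 − 7.3576438619)/(4 − 1) = 6.8682061747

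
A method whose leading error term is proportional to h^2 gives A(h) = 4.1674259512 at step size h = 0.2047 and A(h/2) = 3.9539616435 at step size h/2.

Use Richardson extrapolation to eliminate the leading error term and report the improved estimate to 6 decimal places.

Error is O(h^2); halving h shrinks it by 2^2 = 4.
Top: 4(3.9539616435) − (4.1674259512) = 11.6484206228
Divide by 2^2 − 1 = 3.
(4·3.9539616435 − 4.1674259512)/(4 − 1) = 3.8828068743

3.882807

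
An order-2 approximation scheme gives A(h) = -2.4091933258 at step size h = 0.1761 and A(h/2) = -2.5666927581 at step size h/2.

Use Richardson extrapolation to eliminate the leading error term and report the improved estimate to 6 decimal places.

-2.619193

Order 2 gives 2^r = 4 and 2^r − 1 = 3.
4·(-2.5666927581) = -10.2667710324; subtract (-2.4091933258) → -7.8575777066
Denominator 4 − 1 = 3.
R = (-7.8575777066)/3 = -2.6191925689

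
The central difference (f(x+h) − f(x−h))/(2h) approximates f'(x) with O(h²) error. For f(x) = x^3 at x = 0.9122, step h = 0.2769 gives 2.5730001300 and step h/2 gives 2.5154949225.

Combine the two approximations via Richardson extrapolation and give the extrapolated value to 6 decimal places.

2.496327

r = 2: numerator weight 4, denominator 3.
Weighted: 10.0619796900 − 2.5730001300 = 7.4889795600
7.4889795600 ÷ 3 = 2.4963265200
Gap between inputs: 5.751e-02; correction applied: −0.0191684025.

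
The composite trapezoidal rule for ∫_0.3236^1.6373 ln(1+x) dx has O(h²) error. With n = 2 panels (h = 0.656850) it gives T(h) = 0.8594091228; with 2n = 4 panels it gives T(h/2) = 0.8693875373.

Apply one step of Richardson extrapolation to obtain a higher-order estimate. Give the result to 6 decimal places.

0.872714

r = 2, so 2^r = 4.
Difference of the inputs: 0.8693875373 − 0.8594091228 = 0.0099784145
Correction (A(h/2) − A(h))/(4 − 1) = 0.0099784145/3 = 0.0033261382
R = 0.8693875373 + 0.0033261382 = 0.8727136755
Correction |R − A(h/2)| = 3.326e-03; gap |A(h/2) − A(h)| = 9.978e-03.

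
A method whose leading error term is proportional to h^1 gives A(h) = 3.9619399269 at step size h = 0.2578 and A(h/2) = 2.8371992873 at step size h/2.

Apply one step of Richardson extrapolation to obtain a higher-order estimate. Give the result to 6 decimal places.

Order 1 gives 2^r = 2 and 2^r − 1 = 1.
Numerator 2·A(h/2) − A(h) = 2·2.8371992873 − 3.9619399269 = 1.7124586477
Divide by 2^1 − 1 = 1.
So the Richardson estimate is 1.7124586477.
Shift from A(h/2): −1.1247406396.

1.712459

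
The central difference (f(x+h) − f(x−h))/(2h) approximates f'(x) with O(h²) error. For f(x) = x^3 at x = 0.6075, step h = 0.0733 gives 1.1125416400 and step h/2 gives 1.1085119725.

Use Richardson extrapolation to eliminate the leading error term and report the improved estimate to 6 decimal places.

Method order is 2; weight 2^2 = 4.
A(h/2) − A(h) = 1.1085119725 − 1.1125416400 = -0.0040296675
Divide by 2^2 − 1 = 3: (-0.0040296675)/3 = -0.0013432225
R = 1.1085119725 − 0.0013432225 = 1.1071687500

1.107169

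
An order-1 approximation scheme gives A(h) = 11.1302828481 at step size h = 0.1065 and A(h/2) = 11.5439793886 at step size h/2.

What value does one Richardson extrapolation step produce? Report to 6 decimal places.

r = 1, so 2^r = 2.
2*11.5439793886 − 11.1302828481 = 11.9576759291
Divide by 2^1 − 1 = 1.
R = 11.9576759291/1 = 11.9576759291

11.957676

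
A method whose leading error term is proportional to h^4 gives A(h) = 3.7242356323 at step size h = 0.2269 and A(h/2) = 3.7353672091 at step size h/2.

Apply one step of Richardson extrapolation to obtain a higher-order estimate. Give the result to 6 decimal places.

3.736109

The method has order 4: 2^4 = 16.
16·3.7353672091 − 3.7242356323 = 56.0416397133
Divide by 2^4 − 1 = 15.
(16·3.7353672091 − 3.7242356323)/(16 − 1) = 3.7361093142
Correction |R − A(h/2)| = 7.421e-04; gap |A(h/2) − A(h)| = 1.113e-02.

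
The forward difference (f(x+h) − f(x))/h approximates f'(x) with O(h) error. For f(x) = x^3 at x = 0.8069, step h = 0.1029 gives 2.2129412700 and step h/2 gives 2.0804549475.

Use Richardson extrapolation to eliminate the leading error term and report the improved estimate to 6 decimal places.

With r = 1 the leading error scales as h^1, so the weight is 2^1 = 2.
2 × 2.0804549475 = 4.1609098950; subtract 2.2129412700 → 1.9479686250
Extrapolated: 1.9479686250 / 1 = 1.9479686250
Gap between inputs: 1.325e-01; correction applied: −0.1324863225.

1.947969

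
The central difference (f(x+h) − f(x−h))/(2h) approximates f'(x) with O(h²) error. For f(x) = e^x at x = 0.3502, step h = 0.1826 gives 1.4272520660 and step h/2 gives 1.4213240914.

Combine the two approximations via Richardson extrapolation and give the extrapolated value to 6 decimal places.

Leading term ∝ h^2; use weight 4 = 2^2.
2^2×A(h/2) = 5.6852963656; minus A(h) gives 4.2580442996.
R = 4.2580442996/3 = 1.4193480999

1.419348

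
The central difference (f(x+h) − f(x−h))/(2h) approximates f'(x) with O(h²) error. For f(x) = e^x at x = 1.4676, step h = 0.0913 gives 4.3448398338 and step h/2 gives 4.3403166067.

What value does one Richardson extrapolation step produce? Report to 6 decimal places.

Method order is 2; weight 2^2 = 4.
4 × 4.3403166067 − 4.3448398338 = 13.0164265930
(4 × 4.3403166067 − 4.3448398338)/(4 − 1) = 4.3388088643

4.338809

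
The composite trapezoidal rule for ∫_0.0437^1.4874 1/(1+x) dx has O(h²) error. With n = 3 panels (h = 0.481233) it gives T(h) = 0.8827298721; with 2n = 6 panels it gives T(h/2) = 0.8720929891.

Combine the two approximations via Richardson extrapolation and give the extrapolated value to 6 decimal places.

r = 2: numerator weight 4, denominator 3.
4×0.8720929891 = 3.4883719564; subtract 0.8827298721 → 2.6056420843
(4×0.8720929891 − 0.8827298721)/(4 − 1) = 0.8685473614
Gap between inputs: 1.064e-02; correction applied: −0.0035456277.

0.868547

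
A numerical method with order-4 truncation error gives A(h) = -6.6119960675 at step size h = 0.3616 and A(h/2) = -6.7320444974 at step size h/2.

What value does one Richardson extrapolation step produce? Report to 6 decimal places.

-6.740048

r = 4: numerator weight 16, denominator 15.
Weighted: (-107.7127119584) − (-6.6119960675) = -101.1007158909
Denominator 16 − 1 = 15.
R = (-101.1007158909)/15 = -6.7400477261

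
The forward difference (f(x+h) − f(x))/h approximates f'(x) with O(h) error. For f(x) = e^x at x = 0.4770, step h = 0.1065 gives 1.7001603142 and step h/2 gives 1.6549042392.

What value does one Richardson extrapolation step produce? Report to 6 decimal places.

The method has order 1: 2^1 = 2.
Difference of the inputs: 1.6549042392 − 1.7001603142 = -0.0452560750
Correction (A(h/2) − A(h))/(2 − 1) = (-0.0452560750)/1 = -0.0452560750
R = A(h/2) + (A(h/2) − A(h))/1 = 1.6549042392 − 0.0452560750 = 1.6096481642

1.609648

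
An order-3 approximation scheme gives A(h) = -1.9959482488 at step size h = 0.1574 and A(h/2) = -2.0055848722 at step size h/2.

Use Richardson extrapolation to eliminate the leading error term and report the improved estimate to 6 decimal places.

Method order is 3; weight 2^3 = 8.
2^3·A(h/2) = -16.0446789776; minus A(h) gives -14.0487307288.
(8·(-2.0055848722) − (-1.9959482488))/(8 − 1) = -2.0069615327

-2.006962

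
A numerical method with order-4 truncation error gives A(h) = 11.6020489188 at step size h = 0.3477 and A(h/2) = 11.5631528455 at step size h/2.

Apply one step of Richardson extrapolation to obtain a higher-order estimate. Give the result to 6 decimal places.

The method has order 4: 2^4 = 16.
Top: 16(11.5631528455) − (11.6020489188) = 173.4083966092
(16×11.5631528455 − 11.6020489188)/(16 − 1) = 11.5605597739
Shift from A(h/2): −0.0025930716.

11.560560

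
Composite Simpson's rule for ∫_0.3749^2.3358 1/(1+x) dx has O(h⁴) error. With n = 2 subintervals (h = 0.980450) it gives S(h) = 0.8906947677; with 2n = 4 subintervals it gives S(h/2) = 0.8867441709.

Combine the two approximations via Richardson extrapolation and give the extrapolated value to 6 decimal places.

0.886481

r = 4, so 2^r = 16.
16 × 0.8867441709 = 14.1879067344; subtract 0.8906947677 → 13.2972119667
13.2972119667 ÷ 15 = 0.8864807978
Shift from A(h/2): −0.0002633731.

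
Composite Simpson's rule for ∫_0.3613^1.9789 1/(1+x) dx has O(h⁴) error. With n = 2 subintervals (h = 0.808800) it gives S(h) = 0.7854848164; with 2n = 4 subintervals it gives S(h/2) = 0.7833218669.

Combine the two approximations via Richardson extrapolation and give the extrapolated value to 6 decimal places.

With r = 4 the leading error scales as h^4, so the weight is 2^4 = 16.
Numerator 16*A(h/2) − A(h) = 16*0.7833218669 − 0.7854848164 = 11.7476650540
R = 11.7476650540/15 = 0.7831776703

0.783178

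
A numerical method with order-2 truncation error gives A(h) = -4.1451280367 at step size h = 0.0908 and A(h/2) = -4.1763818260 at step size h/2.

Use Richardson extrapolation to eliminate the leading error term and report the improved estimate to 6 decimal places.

r = 2, so 2^r = 4.
4·(-4.1763818260) − (-4.1451280367) = -12.5603992673
Denominator 4 − 1 = 3.
(4·(-4.1763818260) − (-4.1451280367))/(4 − 1) = -4.1867997558

-4.186800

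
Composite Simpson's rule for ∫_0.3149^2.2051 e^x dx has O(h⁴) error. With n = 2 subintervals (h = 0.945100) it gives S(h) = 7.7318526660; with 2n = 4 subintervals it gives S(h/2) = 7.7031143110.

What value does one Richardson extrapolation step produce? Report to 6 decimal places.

Method order is 4; weight 2^4 = 16.
A(h/2) − A(h) = 7.7031143110 − 7.7318526660 = -0.0287383550
Divide by 2^4 − 1 = 15: (-0.0287383550)/15 = -0.0019158903
R = A(h/2) + (A(h/2) − A(h))/15 = 7.7031143110 − 0.0019158903 = 7.7011984207

7.701198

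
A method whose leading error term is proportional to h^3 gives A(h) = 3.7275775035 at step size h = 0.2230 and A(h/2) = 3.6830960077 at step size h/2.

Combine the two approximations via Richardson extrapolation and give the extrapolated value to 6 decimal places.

The method has order 3: 2^3 = 8.
Weighted: 29.4647680616 − 3.7275775035 = 25.7371905581
(8·3.6830960077 − 3.7275775035)/(8 − 1) = 3.6767415083
Gap between inputs: 4.448e-02; correction applied: −0.0063544994.

3.676742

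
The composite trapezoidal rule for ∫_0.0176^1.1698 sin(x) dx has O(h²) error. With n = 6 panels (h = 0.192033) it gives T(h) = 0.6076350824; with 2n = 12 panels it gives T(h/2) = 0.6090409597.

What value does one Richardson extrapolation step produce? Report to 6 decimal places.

Error is O(h^2); halving h shrinks it by 2^2 = 4.
A(h/2) − A(h) = 0.6090409597 − 0.6076350824 = 0.0014058773
Correction (A(h/2) − A(h))/(4 − 1) = 0.0014058773/3 = 0.0004686258
R = A(h/2) + (A(h/2) − A(h))/3 = 0.6090409597 + 0.0004686258 = 0.6095095855

0.609510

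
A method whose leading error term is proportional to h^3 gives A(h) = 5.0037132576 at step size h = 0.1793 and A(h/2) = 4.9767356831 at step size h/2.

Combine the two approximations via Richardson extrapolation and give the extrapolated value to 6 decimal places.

4.972882

Order 3 gives 2^r = 8 and 2^r − 1 = 7.
2^3*A(h/2) = 39.8138854648; minus A(h) gives 34.8101722072.
(8*4.9767356831 − 5.0037132576)/(8 − 1) = 4.9728817439
Correction |R − A(h/2)| = 3.854e-03; gap |A(h/2) − A(h)| = 2.698e-02.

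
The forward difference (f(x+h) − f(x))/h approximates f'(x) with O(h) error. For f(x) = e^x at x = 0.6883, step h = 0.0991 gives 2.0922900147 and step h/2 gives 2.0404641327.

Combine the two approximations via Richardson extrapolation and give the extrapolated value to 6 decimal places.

1.988638

Order 1 gives 2^r = 2 and 2^r − 1 = 1.
Numerator 2·A(h/2) − A(h) = 2·2.0404641327 − 2.0922900147 = 1.9886382507
Denominator 2 − 1 = 1.
1.9886382507 ÷ 1 = 1.9886382507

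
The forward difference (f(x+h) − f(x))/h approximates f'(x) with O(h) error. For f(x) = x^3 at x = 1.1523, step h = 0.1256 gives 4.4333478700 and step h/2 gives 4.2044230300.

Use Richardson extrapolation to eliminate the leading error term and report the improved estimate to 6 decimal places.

3.975498

r = 1, so 2^r = 2.
A(h/2) − A(h) = 4.2044230300 − 4.4333478700 = -0.2289248400
Correction (A(h/2) − A(h))/(2 − 1) = (-0.2289248400)/1 = -0.2289248400
R = 4.2044230300 − 0.2289248400 = 3.9754981900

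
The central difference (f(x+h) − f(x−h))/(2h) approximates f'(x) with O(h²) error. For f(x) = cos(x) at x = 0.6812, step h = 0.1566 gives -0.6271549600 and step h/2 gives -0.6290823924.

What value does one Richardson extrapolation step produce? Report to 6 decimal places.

-0.629725

Method order is 2; weight 2^2 = 4.
Numerator 4·A(h/2) − A(h) = 4·(-0.6290823924) − (-0.6271549600) = -1.8891746096
Denominator 4 − 1 = 3.
Extrapolated: (-1.8891746096) / 3 = -0.6297248699
Gap between inputs: 1.927e-03; correction applied: −0.0006424775.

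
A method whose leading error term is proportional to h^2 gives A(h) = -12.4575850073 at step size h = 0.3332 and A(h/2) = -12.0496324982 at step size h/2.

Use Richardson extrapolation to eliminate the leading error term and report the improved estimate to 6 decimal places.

Order 2 gives 2^r = 4 and 2^r − 1 = 3.
Top: 4(-12.0496324982) − (-12.4575850073) = -35.7409449855
(4×(-12.0496324982) − (-12.4575850073))/(4 − 1) = -11.9136483285
Correction |R − A(h/2)| = 1.360e-01; gap |A(h/2) − A(h)| = 4.080e-01.

-11.913648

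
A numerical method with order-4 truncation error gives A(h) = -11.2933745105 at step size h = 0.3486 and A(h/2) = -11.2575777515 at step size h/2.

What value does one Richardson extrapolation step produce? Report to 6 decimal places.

-11.255191

Method order is 4; weight 2^4 = 16.
Top: 16(-11.2575777515) − (-11.2933745105) = -168.8278695135
(-168.8278695135) ÷ 15 = -11.2551913009
Gap between inputs: 3.580e-02; correction applied: +0.0023864506.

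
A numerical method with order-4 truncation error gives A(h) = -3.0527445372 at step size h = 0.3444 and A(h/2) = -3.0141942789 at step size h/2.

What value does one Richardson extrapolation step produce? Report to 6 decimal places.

r = 4, so 2^r = 16.
Top: 16(-3.0141942789) − (-3.0527445372) = -45.1743639252
(-45.1743639252) ÷ 15 = -3.0116242617

-3.011624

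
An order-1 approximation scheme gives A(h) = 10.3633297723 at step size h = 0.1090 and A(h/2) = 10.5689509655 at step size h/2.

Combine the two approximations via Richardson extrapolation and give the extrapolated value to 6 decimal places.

10.774572

Leading term ∝ h^1; use weight 2 = 2^1.
Top: 2(10.5689509655) − (10.3633297723) = 10.7745721587
Denominator 2 − 1 = 1.
R = 10.7745721587/1 = 10.7745721587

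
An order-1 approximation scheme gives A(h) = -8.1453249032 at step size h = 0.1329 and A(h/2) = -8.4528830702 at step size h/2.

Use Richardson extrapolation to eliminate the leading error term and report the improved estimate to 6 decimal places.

-8.760441

With r = 1 the leading error scales as h^1, so the weight is 2^1 = 2.
Difference of the inputs: -8.4528830702 − (-8.1453249032) = -0.3075581670
Correction (A(h/2) − A(h))/(2 − 1) = (-0.3075581670)/1 = -0.3075581670
R = A(h/2) + (A(h/2) − A(h))/1 = -8.4528830702 − 0.3075581670 = -8.7604412372
Correction |R − A(h/2)| = 3.076e-01; gap |A(h/2) − A(h)| = 3.076e-01.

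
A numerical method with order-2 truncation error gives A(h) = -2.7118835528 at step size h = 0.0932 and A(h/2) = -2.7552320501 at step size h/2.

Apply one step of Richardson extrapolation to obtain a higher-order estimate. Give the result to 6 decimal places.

r = 2: numerator weight 4, denominator 3.
4·(-2.7552320501) − (-2.7118835528) = -8.3090446476
Divide by 2^2 − 1 = 3.
(4·(-2.7552320501) − (-2.7118835528))/(4 − 1) = -2.7696815492
Correction |R − A(h/2)| = 1.445e-02; gap |A(h/2) − A(h)| = 4.335e-02.

-2.769682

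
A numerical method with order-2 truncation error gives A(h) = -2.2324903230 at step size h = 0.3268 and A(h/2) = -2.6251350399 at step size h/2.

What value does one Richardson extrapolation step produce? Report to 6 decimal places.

Leading term ∝ h^2; use weight 4 = 2^2.
4*(-2.6251350399) = -10.5005401596; subtract (-2.2324903230) → -8.2680498366
(-8.2680498366) ÷ 3 = -2.7560166122

-2.756017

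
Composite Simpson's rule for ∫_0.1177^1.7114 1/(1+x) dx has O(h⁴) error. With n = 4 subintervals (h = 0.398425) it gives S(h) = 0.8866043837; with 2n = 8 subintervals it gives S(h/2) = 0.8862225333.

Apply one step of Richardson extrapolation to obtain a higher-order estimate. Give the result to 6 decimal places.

0.886197

The method has order 4: 2^4 = 16.
16 × 0.8862225333 = 14.1795605328; 14.1795605328 − 0.8866043837 = 13.2929561491
Denominator 16 − 1 = 15.
Extrapolated: 13.2929561491 / 15 = 0.8861970766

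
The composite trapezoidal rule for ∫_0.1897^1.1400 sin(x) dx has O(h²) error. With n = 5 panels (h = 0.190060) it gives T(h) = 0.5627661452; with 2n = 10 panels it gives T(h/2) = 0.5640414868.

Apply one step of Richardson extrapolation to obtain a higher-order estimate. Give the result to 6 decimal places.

0.564467

With r = 2 the leading error scales as h^2, so the weight is 2^2 = 4.
Difference of the inputs: 0.5640414868 − 0.5627661452 = 0.0012753416
Divide by 2^2 − 1 = 3: 0.0012753416/3 = 0.0004251139
R = A(h/2) + (A(h/2) − A(h))/3 = 0.5640414868 + 0.0004251139 = 0.5644666007
Shift from A(h/2): +0.0004251139.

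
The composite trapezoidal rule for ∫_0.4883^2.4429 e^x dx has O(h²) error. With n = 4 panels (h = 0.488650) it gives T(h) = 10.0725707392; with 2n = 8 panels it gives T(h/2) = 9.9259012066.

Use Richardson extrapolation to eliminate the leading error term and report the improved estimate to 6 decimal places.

9.877011

r = 2, so 2^r = 4.
4 × 9.9259012066 − 10.0725707392 = 29.6310340872
Denominator 4 − 1 = 3.
Extrapolated: 29.6310340872 / 3 = 9.8770113624
Correction |R − A(h/2)| = 4.889e-02; gap |A(h/2) − A(h)| = 1.467e-01.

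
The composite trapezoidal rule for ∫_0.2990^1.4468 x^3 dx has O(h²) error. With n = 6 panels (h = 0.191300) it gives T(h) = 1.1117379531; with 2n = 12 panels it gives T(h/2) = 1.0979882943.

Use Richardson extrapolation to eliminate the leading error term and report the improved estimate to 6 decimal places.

1.093405

With r = 2 the leading error scales as h^2, so the weight is 2^2 = 4.
4·1.0979882943 = 4.3919531772; subtract 1.1117379531 → 3.2802152241
Extrapolated: 3.2802152241 / 3 = 1.0934050747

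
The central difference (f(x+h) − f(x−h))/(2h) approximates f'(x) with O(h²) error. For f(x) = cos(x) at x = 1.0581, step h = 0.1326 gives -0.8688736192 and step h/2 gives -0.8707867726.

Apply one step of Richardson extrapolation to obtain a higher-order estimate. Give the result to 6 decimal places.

Method order is 2; weight 2^2 = 4.
4*(-0.8707867726) − (-0.8688736192) = -2.6142734712
Denominator 4 − 1 = 3.
Result: -0.8714244904
Gap between inputs: 1.913e-03; correction applied: −0.0006377178.

-0.871424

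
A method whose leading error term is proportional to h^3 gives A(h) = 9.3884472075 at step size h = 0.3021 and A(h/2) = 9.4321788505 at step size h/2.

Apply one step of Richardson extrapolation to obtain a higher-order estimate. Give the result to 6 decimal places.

r = 3, so 2^r = 8.
Difference of the inputs: 9.4321788505 − 9.3884472075 = 0.0437316430
Divide by 2^3 − 1 = 7: 0.0437316430/7 = 0.0062473776
R = 9.4321788505 + 0.0062473776 = 9.4384262281

9.438426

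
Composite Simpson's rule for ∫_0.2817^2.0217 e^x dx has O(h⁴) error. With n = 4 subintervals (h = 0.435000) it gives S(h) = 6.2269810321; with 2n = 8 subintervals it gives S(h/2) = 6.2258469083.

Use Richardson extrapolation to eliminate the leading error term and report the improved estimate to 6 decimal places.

6.225771

Order 4 gives 2^r = 16 and 2^r − 1 = 15.
A(h/2) − A(h) = 6.2258469083 − 6.2269810321 = -0.0011341238
Correction (A(h/2) − A(h))/(16 − 1) = (-0.0011341238)/15 = -0.0000756083
R = A(h/2) + (A(h/2) − A(h))/15 = 6.2258469083 − 0.0000756083 = 6.2257713000
Gap between inputs: 1.134e-03; correction applied: −0.0000756083.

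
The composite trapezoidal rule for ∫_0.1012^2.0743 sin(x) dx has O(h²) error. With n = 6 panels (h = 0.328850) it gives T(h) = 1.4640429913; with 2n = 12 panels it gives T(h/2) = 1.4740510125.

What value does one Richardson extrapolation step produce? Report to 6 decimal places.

1.477387

With r = 2 the leading error scales as h^2, so the weight is 2^2 = 4.
2^2*A(h/2) = 5.8962040500; minus A(h) gives 4.4321610587.
Denominator 4 − 1 = 3.
So the Richardson estimate is 1.4773870196.
Correction |R − A(h/2)| = 3.336e-03; gap |A(h/2) − A(h)| = 1.001e-02.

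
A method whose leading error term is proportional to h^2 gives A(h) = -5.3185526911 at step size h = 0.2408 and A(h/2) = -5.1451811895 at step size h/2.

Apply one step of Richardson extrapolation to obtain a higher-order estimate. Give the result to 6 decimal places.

r = 2: numerator weight 4, denominator 3.
4·(-5.1451811895) = -20.5807247580; subtract (-5.3185526911) → -15.2621720669
Denominator 4 − 1 = 3.
Result: -5.0873906890
Correction |R − A(h/2)| = 5.779e-02; gap |A(h/2) − A(h)| = 1.734e-01.

-5.087391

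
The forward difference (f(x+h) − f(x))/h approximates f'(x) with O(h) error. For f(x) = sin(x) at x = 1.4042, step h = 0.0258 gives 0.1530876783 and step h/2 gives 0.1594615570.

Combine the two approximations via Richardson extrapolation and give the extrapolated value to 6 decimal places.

0.165835

With r = 1 the leading error scales as h^1, so the weight is 2^1 = 2.
2^1 × A(h/2) = 0.3189231140; minus A(h) gives 0.1658354357.
Divide by 2^1 − 1 = 1.
R = 0.1658354357/1 = 0.1658354357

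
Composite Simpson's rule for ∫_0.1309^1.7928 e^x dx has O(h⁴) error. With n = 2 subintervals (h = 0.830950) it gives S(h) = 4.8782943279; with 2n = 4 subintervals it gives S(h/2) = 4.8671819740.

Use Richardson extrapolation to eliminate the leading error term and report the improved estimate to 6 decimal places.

4.866441

r = 4, so 2^r = 16.
Numerator 16 × A(h/2) − A(h) = 16 × 4.8671819740 − 4.8782943279 = 72.9966172561
Divide by 2^4 − 1 = 15.
R = 72.9966172561/15 = 4.8664411504
Correction |R − A(h/2)| = 7.408e-04; gap |A(h/2) − A(h)| = 1.111e-02.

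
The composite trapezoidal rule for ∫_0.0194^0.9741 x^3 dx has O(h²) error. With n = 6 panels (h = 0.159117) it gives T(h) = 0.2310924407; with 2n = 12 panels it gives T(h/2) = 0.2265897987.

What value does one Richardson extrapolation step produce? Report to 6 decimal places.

With r = 2 the leading error scales as h^2, so the weight is 2^2 = 4.
4·0.2265897987 = 0.9063591948; subtract 0.2310924407 → 0.6752667541
Divide by 2^2 − 1 = 3.
So the Richardson estimate is 0.2250889180.

0.225089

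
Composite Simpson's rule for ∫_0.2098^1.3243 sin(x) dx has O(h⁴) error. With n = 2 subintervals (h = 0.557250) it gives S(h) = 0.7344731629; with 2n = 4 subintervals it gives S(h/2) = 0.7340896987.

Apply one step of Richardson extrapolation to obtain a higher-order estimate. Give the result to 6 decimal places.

0.734064

Leading term ∝ h^4; use weight 16 = 2^4.
Numerator 16·A(h/2) − A(h) = 16·0.7340896987 − 0.7344731629 = 11.0109620163
(16·0.7340896987 − 0.7344731629)/(16 − 1) = 0.7340641344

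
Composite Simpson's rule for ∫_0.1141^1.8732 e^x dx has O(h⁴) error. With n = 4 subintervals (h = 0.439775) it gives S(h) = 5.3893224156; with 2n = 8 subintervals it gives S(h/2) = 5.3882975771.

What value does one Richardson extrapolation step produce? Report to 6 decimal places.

The method has order 4: 2^4 = 16.
Numerator 16·A(h/2) − A(h) = 16·5.3882975771 − 5.3893224156 = 80.8234388180
Denominator 16 − 1 = 15.
80.8234388180 ÷ 15 = 5.3882292545
Gap between inputs: 1.025e-03; correction applied: −0.0000683226.

5.388229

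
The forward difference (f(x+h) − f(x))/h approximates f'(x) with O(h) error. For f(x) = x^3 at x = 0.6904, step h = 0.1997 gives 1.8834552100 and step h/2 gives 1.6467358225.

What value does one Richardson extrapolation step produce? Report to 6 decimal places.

r = 1: numerator weight 2, denominator 1.
Top: 2(1.6467358225) − (1.8834552100) = 1.4100164350
Divide by 2^1 − 1 = 1.
So the Richardson estimate is 1.4100164350.

1.410016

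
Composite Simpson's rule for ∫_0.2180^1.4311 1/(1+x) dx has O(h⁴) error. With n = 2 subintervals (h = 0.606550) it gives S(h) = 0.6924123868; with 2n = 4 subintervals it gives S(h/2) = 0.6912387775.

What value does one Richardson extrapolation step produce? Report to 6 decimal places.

0.691161

With r = 4 the leading error scales as h^4, so the weight is 2^4 = 16.
2^4 × A(h/2) = 11.0598204400; minus A(h) gives 10.3674080532.
R = 10.3674080532/15 = 0.6911605369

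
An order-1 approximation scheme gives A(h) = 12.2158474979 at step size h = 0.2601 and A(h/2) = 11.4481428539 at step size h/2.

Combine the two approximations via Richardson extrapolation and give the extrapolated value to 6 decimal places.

r = 1, so 2^r = 2.
Numerator 2*A(h/2) − A(h) = 2*11.4481428539 − 12.2158474979 = 10.6804382099
Divide by 2^1 − 1 = 1.
So the Richardson estimate is 10.6804382099.
Gap between inputs: 7.677e-01; correction applied: −0.7677046440.

10.680438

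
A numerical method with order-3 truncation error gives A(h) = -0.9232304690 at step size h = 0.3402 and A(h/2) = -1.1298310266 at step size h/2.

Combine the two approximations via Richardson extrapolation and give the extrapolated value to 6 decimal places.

The method has order 3: 2^3 = 8.
2^3 × A(h/2) = -9.0386482128; minus A(h) gives -8.1154177438.
(8 × (-1.1298310266) − (-0.9232304690))/(8 − 1) = -1.1593453920
Gap between inputs: 2.066e-01; correction applied: −0.0295143654.

-1.159345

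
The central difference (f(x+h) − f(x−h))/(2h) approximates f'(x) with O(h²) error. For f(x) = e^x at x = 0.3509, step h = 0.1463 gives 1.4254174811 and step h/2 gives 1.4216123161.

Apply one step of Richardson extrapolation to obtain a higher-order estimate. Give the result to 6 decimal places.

r = 2: numerator weight 4, denominator 3.
Weighted: 5.6864492644 − 1.4254174811 = 4.2610317833
(4 × 1.4216123161 − 1.4254174811)/(4 − 1) = 1.4203439278
Correction |R − A(h/2)| = 1.268e-03; gap |A(h/2) − A(h)| = 3.805e-03.

1.420344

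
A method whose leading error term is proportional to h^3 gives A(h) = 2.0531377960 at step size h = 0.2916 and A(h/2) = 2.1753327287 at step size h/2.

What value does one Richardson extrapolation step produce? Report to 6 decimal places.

With r = 3 the leading error scales as h^3, so the weight is 2^3 = 8.
Top: 8(2.1753327287) − (2.0531377960) = 15.3495240336
Divide by 2^3 − 1 = 7.
Extrapolated: 15.3495240336 / 7 = 2.1927891477
Gap between inputs: 1.222e-01; correction applied: +0.0174564190.

2.192789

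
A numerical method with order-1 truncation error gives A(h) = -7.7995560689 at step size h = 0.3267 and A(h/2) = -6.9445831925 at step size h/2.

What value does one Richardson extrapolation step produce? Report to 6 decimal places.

-6.089610

r = 1, so 2^r = 2.
2·(-6.9445831925) = -13.8891663850; (-13.8891663850) − (-7.7995560689) = -6.0896103161
Divide by 2^1 − 1 = 1.
Extrapolated: (-6.0896103161) / 1 = -6.0896103161
Correction |R − A(h/2)| = 8.550e-01; gap |A(h/2) − A(h)| = 8.550e-01.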